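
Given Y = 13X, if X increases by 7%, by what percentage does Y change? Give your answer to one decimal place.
7.0%

For Y = 13X:
If X → X(1 + 0.07)
Then Y → Y · (1 + 0.07)^1
     = Y · 1.0700

Percentage change = ((1 + 0.07)^1 − 1) × 100% = 7.0%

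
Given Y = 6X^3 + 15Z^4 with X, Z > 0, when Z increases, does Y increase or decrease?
Y increases

Taking the partial derivative:
∂Y/∂Z = 60Z^3

∂Y/∂Z = 60Z^3 > 0 (assuming positive values)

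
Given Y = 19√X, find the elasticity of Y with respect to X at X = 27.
Elasticity = 1/2

Elasticity = (dY/dX) · (X/Y)

dY/dX = 19/(2·√X)
At X = 27: dY/dX = 19·√3/18, Y = 57·√3

Elasticity = (19·√3/18) · (27 / (57·√3)) = 1/2

Interpretation: for a small percentage change in X, the percentage change in Y is approximately 0.50 times as large.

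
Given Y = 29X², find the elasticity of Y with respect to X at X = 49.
Elasticity = 2

Elasticity = (dY/dX) · (X/Y)

dY/dX = 58·X
At X = 49: dY/dX = 2842, Y = 69629

Elasticity = 2842 · (49 / 69629) = 2

Interpretation: for a small percentage change in X, the percentage change in Y is approximately 2.00 times as large.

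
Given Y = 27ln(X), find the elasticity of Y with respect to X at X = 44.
Elasticity = 1/ln(44) ≈ 0.2643

Elasticity = (dY/dX) · (X/Y)

dY/dX = 27/X
At X = 44: dY/dX = 27/44, Y = 27·ln(44)

Elasticity = (27/44) · (44 / (27·ln(44))) = 1/ln(44) ≈ 0.2643

Interpretation: for a small percentage change in X, the percentage change in Y is approximately 0.26 times as large.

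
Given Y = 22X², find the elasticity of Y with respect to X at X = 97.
Elasticity = 2

Elasticity = (dY/dX) · (X/Y)

dY/dX = 44·X
At X = 97: dY/dX = 4268, Y = 206998

Elasticity = 4268 · (97 / 206998) = 2

Interpretation: for a small percentage change in X, the percentage change in Y is approximately 2.00 times as large.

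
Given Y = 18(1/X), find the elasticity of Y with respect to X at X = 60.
Elasticity = -1

Elasticity = (dY/dX) · (X/Y)

dY/dX = -18/X²
At X = 60: dY/dX = -1/200, Y = 3/10

Elasticity = (-1/200) · (60 / (3/10)) = -1

Interpretation: for a small percentage change in X, the percentage change in Y is approximately -1.00 times as large.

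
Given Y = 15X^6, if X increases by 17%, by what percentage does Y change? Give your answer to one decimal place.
156.5%

For Y = 15X^6:
If X → X(1 + 0.17)
Then Y → Y · (1 + 0.17)^6
     ≈ Y · 2.5652

Percentage change = ((1 + 0.17)^6 − 1) × 100% ≈ 156.5%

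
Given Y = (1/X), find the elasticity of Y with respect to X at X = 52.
Elasticity = -1

Elasticity = (dY/dX) · (X/Y)

dY/dX = -1/X²
At X = 52: dY/dX = -1/2704, Y = 1/52

Elasticity = (-1/2704) · (52 / (1/52)) = -1

Interpretation: for a small percentage change in X, the percentage change in Y is approximately -1.00 times as large.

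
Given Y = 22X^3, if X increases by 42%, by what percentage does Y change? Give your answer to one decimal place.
186.3%

For Y = 22X^3:
If X → X(1 + 0.42)
Then Y → Y · (1 + 0.42)^3
     ≈ Y · 2.8633

Percentage change = ((1 + 0.42)^3 − 1) × 100% ≈ 186.3%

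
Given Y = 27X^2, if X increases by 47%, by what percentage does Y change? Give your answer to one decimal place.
116.1%

For Y = 27X^2:
If X → X(1 + 0.47)
Then Y → Y · (1 + 0.47)^2
     = Y · 2.1609

Percentage change = ((1 + 0.47)^2 − 1) × 100% ≈ 116.1%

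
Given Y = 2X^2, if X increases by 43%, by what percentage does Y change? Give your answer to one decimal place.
104.5%

For Y = 2X^2:
If X → X(1 + 0.43)
Then Y → Y · (1 + 0.43)^2
     = Y · 2.0449

Percentage change = ((1 + 0.43)^2 − 1) × 100% ≈ 104.5%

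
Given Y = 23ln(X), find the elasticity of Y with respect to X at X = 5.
Elasticity = 1/ln(5) ≈ 0.6213

Elasticity = (dY/dX) · (X/Y)

dY/dX = 23/X
At X = 5: dY/dX = 23/5, Y = 23·ln(5)

Elasticity = (23/5) · (5 / (23·ln(5))) = 1/ln(5) ≈ 0.6213

Interpretation: for a small percentage change in X, the percentage change in Y is approximately 0.62 times as large.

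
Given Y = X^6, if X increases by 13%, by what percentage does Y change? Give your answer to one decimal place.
108.2%

For Y = X^6:
If X → X(1 + 0.13)
Then Y → Y · (1 + 0.13)^6
     ≈ Y · 2.0820

Percentage change = ((1 + 0.13)^6 − 1) × 100% ≈ 108.2%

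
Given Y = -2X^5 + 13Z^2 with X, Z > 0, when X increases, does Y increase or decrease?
Y decreases

Taking the partial derivative:
∂Y/∂X = -10X^4

∂Y/∂X = -10X^4 < 0 (assuming positive values)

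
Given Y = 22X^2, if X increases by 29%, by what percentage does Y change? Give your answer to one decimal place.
66.4%

For Y = 22X^2:
If X → X(1 + 0.29)
Then Y → Y · (1 + 0.29)^2
     = Y · 1.6641

Percentage change = ((1 + 0.29)^2 − 1) × 100% ≈ 66.4%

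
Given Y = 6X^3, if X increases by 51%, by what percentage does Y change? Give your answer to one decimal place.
244.3%

For Y = 6X^3:
If X → X(1 + 0.51)
Then Y → Y · (1 + 0.51)^3
     ≈ Y · 3.4430

Percentage change = ((1 + 0.51)^3 − 1) × 100% ≈ 244.3%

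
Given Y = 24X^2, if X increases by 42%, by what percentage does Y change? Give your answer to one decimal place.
101.6%

For Y = 24X^2:
If X → X(1 + 0.42)
Then Y → Y · (1 + 0.42)^2
     = Y · 2.0164

Percentage change = ((1 + 0.42)^2 − 1) × 100% ≈ 101.6%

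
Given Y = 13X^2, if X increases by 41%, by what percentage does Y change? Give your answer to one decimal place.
98.8%

For Y = 13X^2:
If X → X(1 + 0.41)
Then Y → Y · (1 + 0.41)^2
     = Y · 1.9881

Percentage change = ((1 + 0.41)^2 − 1) × 100% ≈ 98.8%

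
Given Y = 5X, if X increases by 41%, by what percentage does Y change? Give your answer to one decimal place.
41.0%

For Y = 5X:
If X → X(1 + 0.41)
Then Y → Y · (1 + 0.41)^1
     = Y · 1.4100

Percentage change = ((1 + 0.41)^1 − 1) × 100% = 41.0%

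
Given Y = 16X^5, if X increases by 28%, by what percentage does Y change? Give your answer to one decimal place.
243.6%

For Y = 16X^5:
If X → X(1 + 0.28)
Then Y → Y · (1 + 0.28)^5
     ≈ Y · 3.4360

Percentage change = ((1 + 0.28)^5 − 1) × 100% ≈ 243.6%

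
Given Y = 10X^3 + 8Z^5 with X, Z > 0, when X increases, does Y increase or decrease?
Y increases

Taking the partial derivative:
∂Y/∂X = 30X^2

∂Y/∂X = 30X^2 > 0 (assuming positive values)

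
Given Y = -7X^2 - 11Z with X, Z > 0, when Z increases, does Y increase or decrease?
Y decreases

Taking the partial derivative:
∂Y/∂Z = -11

∂Y/∂Z = -11 < 0 (assuming positive values)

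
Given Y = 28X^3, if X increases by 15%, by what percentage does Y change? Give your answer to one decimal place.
52.1%

For Y = 28X^3:
If X → X(1 + 0.15)
Then Y → Y · (1 + 0.15)^3
     ≈ Y · 1.5209

Percentage change = ((1 + 0.15)^3 − 1) × 100% ≈ 52.1%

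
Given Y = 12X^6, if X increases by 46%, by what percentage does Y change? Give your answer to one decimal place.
868.5%

For Y = 12X^6:
If X → X(1 + 0.46)
Then Y → Y · (1 + 0.46)^6
     ≈ Y · 9.6854

Percentage change = ((1 + 0.46)^6 − 1) × 100% ≈ 868.5%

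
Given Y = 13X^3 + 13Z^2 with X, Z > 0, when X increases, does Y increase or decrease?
Y increases

Taking the partial derivative:
∂Y/∂X = 39X^2

∂Y/∂X = 39X^2 > 0 (assuming positive values)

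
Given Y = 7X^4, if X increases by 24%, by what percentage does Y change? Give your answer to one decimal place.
136.4%

For Y = 7X^4:
If X → X(1 + 0.24)
Then Y → Y · (1 + 0.24)^4
     ≈ Y · 2.3642

Percentage change = ((1 + 0.24)^4 − 1) × 100% ≈ 136.4%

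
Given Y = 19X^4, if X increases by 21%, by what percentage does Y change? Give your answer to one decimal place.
114.4%

For Y = 19X^4:
If X → X(1 + 0.21)
Then Y → Y · (1 + 0.21)^4
     ≈ Y · 2.1436

Percentage change = ((1 + 0.21)^4 − 1) × 100% ≈ 114.4%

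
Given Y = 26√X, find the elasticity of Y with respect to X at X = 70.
Elasticity = 1/2

Elasticity = (dY/dX) · (X/Y)

dY/dX = 13/√X
At X = 70: dY/dX = 13·√70/70, Y = 26·√70

Elasticity = (13·√70/70) · (70 / (26·√70)) = 1/2

Interpretation: for a small percentage change in X, the percentage change in Y is approximately 0.50 times as large.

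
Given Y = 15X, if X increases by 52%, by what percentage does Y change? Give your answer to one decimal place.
52.0%

For Y = 15X:
If X → X(1 + 0.52)
Then Y → Y · (1 + 0.52)^1
     = Y · 1.5200

Percentage change = ((1 + 0.52)^1 − 1) × 100% = 52.0%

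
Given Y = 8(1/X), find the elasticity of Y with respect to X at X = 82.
Elasticity = -1

Elasticity = (dY/dX) · (X/Y)

dY/dX = -8/X²
At X = 82: dY/dX = -2/1681, Y = 4/41

Elasticity = (-2/1681) · (82 / (4/41)) = -1

Interpretation: for a small percentage change in X, the percentage change in Y is approximately -1.00 times as large.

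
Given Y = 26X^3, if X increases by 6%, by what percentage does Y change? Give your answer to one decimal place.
19.1%

For Y = 26X^3:
If X → X(1 + 0.06)
Then Y → Y · (1 + 0.06)^3
     ≈ Y · 1.1910

Percentage change = ((1 + 0.06)^3 − 1) × 100% ≈ 19.1%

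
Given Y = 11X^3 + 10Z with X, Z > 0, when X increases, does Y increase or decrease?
Y increases

Taking the partial derivative:
∂Y/∂X = 33X^2

∂Y/∂X = 33X^2 > 0 (assuming positive values)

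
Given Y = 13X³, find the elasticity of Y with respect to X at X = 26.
Elasticity = 3

Elasticity = (dY/dX) · (X/Y)

dY/dX = 39·X²
At X = 26: dY/dX = 26364, Y = 228488

Elasticity = 26364 · (26 / 228488) = 3

Interpretation: for a small percentage change in X, the percentage change in Y is approximately 3.00 times as large.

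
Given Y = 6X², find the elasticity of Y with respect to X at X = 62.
Elasticity = 2

Elasticity = (dY/dX) · (X/Y)

dY/dX = 12·X
At X = 62: dY/dX = 744, Y = 23064

Elasticity = 744 · (62 / 23064) = 2

Interpretation: for a small percentage change in X, the percentage change in Y is approximately 2.00 times as large.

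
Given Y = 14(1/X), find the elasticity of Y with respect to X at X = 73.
Elasticity = -1

Elasticity = (dY/dX) · (X/Y)

dY/dX = -14/X²
At X = 73: dY/dX = -14/5329, Y = 14/73

Elasticity = (-14/5329) · (73 / (14/73)) = -1

Interpretation: for a small percentage change in X, the percentage change in Y is approximately -1.00 times as large.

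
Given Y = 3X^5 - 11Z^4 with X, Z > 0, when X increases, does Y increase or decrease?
Y increases

Taking the partial derivative:
∂Y/∂X = 15X^4

∂Y/∂X = 15X^4 > 0 (assuming positive values)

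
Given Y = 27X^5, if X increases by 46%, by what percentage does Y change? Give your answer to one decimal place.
563.4%

For Y = 27X^5:
If X → X(1 + 0.46)
Then Y → Y · (1 + 0.46)^5
     ≈ Y · 6.6338

Percentage change = ((1 + 0.46)^5 − 1) × 100% ≈ 563.4%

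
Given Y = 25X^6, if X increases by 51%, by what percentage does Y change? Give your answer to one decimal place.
1085.4%

For Y = 25X^6:
If X → X(1 + 0.51)
Then Y → Y · (1 + 0.51)^6
     ≈ Y · 11.8539

Percentage change = ((1 + 0.51)^6 − 1) × 100% ≈ 1085.4%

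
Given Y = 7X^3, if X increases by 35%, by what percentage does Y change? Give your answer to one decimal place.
146.0%

For Y = 7X^3:
If X → X(1 + 0.35)
Then Y → Y · (1 + 0.35)^3
     ≈ Y · 2.4604

Percentage change = ((1 + 0.35)^3 − 1) × 100% ≈ 146.0%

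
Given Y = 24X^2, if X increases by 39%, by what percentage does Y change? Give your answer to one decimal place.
93.2%

For Y = 24X^2:
If X → X(1 + 0.39)
Then Y → Y · (1 + 0.39)^2
     = Y · 1.9321

Percentage change = ((1 + 0.39)^2 − 1) × 100% ≈ 93.2%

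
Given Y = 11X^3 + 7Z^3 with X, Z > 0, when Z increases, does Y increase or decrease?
Y increases

Taking the partial derivative:
∂Y/∂Z = 21Z^2

∂Y/∂Z = 21Z^2 > 0 (assuming positive values)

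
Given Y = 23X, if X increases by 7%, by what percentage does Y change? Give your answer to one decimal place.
7.0%

For Y = 23X:
If X → X(1 + 0.07)
Then Y → Y · (1 + 0.07)^1
     = Y · 1.0700

Percentage change = ((1 + 0.07)^1 − 1) × 100% = 7.0%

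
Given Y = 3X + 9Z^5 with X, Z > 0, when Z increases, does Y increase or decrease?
Y increases

Taking the partial derivative:
∂Y/∂Z = 45Z^4

∂Y/∂Z = 45Z^4 > 0 (assuming positive values)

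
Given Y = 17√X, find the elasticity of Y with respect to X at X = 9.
Elasticity = 1/2

Elasticity = (dY/dX) · (X/Y)

dY/dX = 17/(2·√X)
At X = 9: dY/dX = 17/6, Y = 51

Elasticity = (17/6) · (9 / 51) = 1/2

Interpretation: for a small percentage change in X, the percentage change in Y is approximately 0.50 times as large.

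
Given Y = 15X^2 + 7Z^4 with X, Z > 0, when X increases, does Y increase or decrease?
Y increases

Taking the partial derivative:
∂Y/∂X = 30X

∂Y/∂X = 30X > 0 (assuming positive values)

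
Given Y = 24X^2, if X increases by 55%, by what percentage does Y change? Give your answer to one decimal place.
140.3%

For Y = 24X^2:
If X → X(1 + 0.55)
Then Y → Y · (1 + 0.55)^2
     = Y · 2.4025

Percentage change = ((1 + 0.55)^2 − 1) × 100% ≈ 140.3%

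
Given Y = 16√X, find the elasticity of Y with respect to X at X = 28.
Elasticity = 1/2

Elasticity = (dY/dX) · (X/Y)

dY/dX = 8/√X
At X = 28: dY/dX = 4·√7/7, Y = 32·√7

Elasticity = (4·√7/7) · (28 / (32·√7)) = 1/2

Interpretation: for a small percentage change in X, the percentage change in Y is approximately 0.50 times as large.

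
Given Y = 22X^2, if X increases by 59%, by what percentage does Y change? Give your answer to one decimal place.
152.8%

For Y = 22X^2:
If X → X(1 + 0.59)
Then Y → Y · (1 + 0.59)^2
     = Y · 2.5281

Percentage change = ((1 + 0.59)^2 − 1) × 100% ≈ 152.8%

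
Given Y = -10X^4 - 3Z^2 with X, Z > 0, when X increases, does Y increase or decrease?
Y decreases

Taking the partial derivative:
∂Y/∂X = -40X^3

∂Y/∂X = -40X^3 < 0 (assuming positive values)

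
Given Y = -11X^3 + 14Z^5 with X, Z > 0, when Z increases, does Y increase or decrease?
Y increases

Taking the partial derivative:
∂Y/∂Z = 70Z^4

∂Y/∂Z = 70Z^4 > 0 (assuming positive values)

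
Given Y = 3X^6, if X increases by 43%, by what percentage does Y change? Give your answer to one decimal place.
755.1%

For Y = 3X^6:
If X → X(1 + 0.43)
Then Y → Y · (1 + 0.43)^6
     ≈ Y · 8.5510

Percentage change = ((1 + 0.43)^6 − 1) × 100% ≈ 755.1%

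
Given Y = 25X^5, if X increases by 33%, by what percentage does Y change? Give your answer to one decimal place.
316.2%

For Y = 25X^5:
If X → X(1 + 0.33)
Then Y → Y · (1 + 0.33)^5
     ≈ Y · 4.1616

Percentage change = ((1 + 0.33)^5 − 1) × 100% ≈ 316.2%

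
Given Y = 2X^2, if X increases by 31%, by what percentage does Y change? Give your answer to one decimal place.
71.6%

For Y = 2X^2:
If X → X(1 + 0.31)
Then Y → Y · (1 + 0.31)^2
     = Y · 1.7161

Percentage change = ((1 + 0.31)^2 − 1) × 100% ≈ 71.6%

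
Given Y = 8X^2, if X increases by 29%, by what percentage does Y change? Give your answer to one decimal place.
66.4%

For Y = 8X^2:
If X → X(1 + 0.29)
Then Y → Y · (1 + 0.29)^2
     = Y · 1.6641

Percentage change = ((1 + 0.29)^2 − 1) × 100% ≈ 66.4%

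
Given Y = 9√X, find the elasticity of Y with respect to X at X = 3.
Elasticity = 1/2

Elasticity = (dY/dX) · (X/Y)

dY/dX = 9/(2·√X)
At X = 3: dY/dX = 3·√3/2, Y = 9·√3

Elasticity = (3·√3/2) · (3 / (9·√3)) = 1/2

Interpretation: for a small percentage change in X, the percentage change in Y is approximately 0.50 times as large.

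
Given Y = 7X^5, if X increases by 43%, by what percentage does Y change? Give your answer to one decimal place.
498.0%

For Y = 7X^5:
If X → X(1 + 0.43)
Then Y → Y · (1 + 0.43)^5
     ≈ Y · 5.9797

Percentage change = ((1 + 0.43)^5 − 1) × 100% ≈ 498.0%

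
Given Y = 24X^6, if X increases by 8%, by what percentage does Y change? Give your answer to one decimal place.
58.7%

For Y = 24X^6:
If X → X(1 + 0.08)
Then Y → Y · (1 + 0.08)^6
     ≈ Y · 1.5869

Percentage change = ((1 + 0.08)^6 − 1) × 100% ≈ 58.7%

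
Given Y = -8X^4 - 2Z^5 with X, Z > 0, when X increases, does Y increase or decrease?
Y decreases

Taking the partial derivative:
∂Y/∂X = -32X^3

∂Y/∂X = -32X^3 < 0 (assuming positive values)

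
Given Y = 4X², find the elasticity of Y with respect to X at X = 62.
Elasticity = 2

Elasticity = (dY/dX) · (X/Y)

dY/dX = 8·X
At X = 62: dY/dX = 496, Y = 15376

Elasticity = 496 · (62 / 15376) = 2

Interpretation: for a small percentage change in X, the percentage change in Y is approximately 2.00 times as large.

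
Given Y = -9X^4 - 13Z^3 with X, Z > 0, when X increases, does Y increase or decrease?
Y decreases

Taking the partial derivative:
∂Y/∂X = -36X^3

∂Y/∂X = -36X^3 < 0 (assuming positive values)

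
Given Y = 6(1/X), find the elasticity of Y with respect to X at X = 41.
Elasticity = -1

Elasticity = (dY/dX) · (X/Y)

dY/dX = -6/X²
At X = 41: dY/dX = -6/1681, Y = 6/41

Elasticity = (-6/1681) · (41 / (6/41)) = -1

Interpretation: for a small percentage change in X, the percentage change in Y is approximately -1.00 times as large.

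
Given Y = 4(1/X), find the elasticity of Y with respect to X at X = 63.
Elasticity = -1

Elasticity = (dY/dX) · (X/Y)

dY/dX = -4/X²
At X = 63: dY/dX = -4/3969, Y = 4/63

Elasticity = (-4/3969) · (63 / (4/63)) = -1

Interpretation: for a small percentage change in X, the percentage change in Y is approximately -1.00 times as large.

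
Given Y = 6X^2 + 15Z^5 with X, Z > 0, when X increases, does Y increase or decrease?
Y increases

Taking the partial derivative:
∂Y/∂X = 12X

∂Y/∂X = 12X > 0 (assuming positive values)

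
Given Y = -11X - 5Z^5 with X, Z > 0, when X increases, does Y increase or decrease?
Y decreases

Taking the partial derivative:
∂Y/∂X = -11

∂Y/∂X = -11 < 0 (assuming positive values)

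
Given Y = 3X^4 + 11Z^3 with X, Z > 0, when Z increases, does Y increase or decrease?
Y increases

Taking the partial derivative:
∂Y/∂Z = 33Z^2

∂Y/∂Z = 33Z^2 > 0 (assuming positive values)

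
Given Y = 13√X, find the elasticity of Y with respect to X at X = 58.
Elasticity = 1/2

Elasticity = (dY/dX) · (X/Y)

dY/dX = 13/(2·√X)
At X = 58: dY/dX = 13·√58/116, Y = 13·√58

Elasticity = (13·√58/116) · (58 / (13·√58)) = 1/2

Interpretation: for a small percentage change in X, the percentage change in Y is approximately 0.50 times as large.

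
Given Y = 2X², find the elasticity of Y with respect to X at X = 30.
Elasticity = 2

Elasticity = (dY/dX) · (X/Y)

dY/dX = 4·X
At X = 30: dY/dX = 120, Y = 1800

Elasticity = 120 · (30 / 1800) = 2

Interpretation: for a small percentage change in X, the percentage change in Y is approximately 2.00 times as large.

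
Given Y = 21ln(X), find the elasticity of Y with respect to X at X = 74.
Elasticity = 1/ln(74) ≈ 0.2323

Elasticity = (dY/dX) · (X/Y)

dY/dX = 21/X
At X = 74: dY/dX = 21/74, Y = 21·ln(74)

Elasticity = (21/74) · (74 / (21·ln(74))) = 1/ln(74) ≈ 0.2323

Interpretation: for a small percentage change in X, the percentage change in Y is approximately 0.23 times as large.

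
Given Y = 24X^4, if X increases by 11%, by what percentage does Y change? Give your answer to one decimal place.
51.8%

For Y = 24X^4:
If X → X(1 + 0.11)
Then Y → Y · (1 + 0.11)^4
     ≈ Y · 1.5181

Percentage change = ((1 + 0.11)^4 − 1) × 100% ≈ 51.8%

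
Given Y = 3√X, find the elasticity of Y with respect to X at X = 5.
Elasticity = 1/2

Elasticity = (dY/dX) · (X/Y)

dY/dX = 3/(2·√X)
At X = 5: dY/dX = 3·√5/10, Y = 3·√5

Elasticity = (3·√5/10) · (5 / (3·√5)) = 1/2

Interpretation: for a small percentage change in X, the percentage change in Y is approximately 0.50 times as large.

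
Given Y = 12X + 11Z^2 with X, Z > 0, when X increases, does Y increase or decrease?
Y increases

Taking the partial derivative:
∂Y/∂X = 12

∂Y/∂X = 12 > 0 (assuming positive values)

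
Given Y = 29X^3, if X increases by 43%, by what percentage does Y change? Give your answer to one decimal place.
192.4%

For Y = 29X^3:
If X → X(1 + 0.43)
Then Y → Y · (1 + 0.43)^3
     ≈ Y · 2.9242

Percentage change = ((1 + 0.43)^3 − 1) × 100% ≈ 192.4%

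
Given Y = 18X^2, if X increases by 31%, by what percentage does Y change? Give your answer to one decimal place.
71.6%

For Y = 18X^2:
If X → X(1 + 0.31)
Then Y → Y · (1 + 0.31)^2
     = Y · 1.7161

Percentage change = ((1 + 0.31)^2 − 1) × 100% ≈ 71.6%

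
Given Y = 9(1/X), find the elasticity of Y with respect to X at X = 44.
Elasticity = -1

Elasticity = (dY/dX) · (X/Y)

dY/dX = -9/X²
At X = 44: dY/dX = -9/1936, Y = 9/44

Elasticity = (-9/1936) · (44 / (9/44)) = -1

Interpretation: for a small percentage change in X, the percentage change in Y is approximately -1.00 times as large.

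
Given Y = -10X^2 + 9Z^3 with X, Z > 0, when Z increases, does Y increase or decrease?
Y increases

Taking the partial derivative:
∂Y/∂Z = 27Z^2

∂Y/∂Z = 27Z^2 > 0 (assuming positive values)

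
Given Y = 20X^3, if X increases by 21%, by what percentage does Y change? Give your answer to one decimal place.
77.2%

For Y = 20X^3:
If X → X(1 + 0.21)
Then Y → Y · (1 + 0.21)^3
     ≈ Y · 1.7716

Percentage change = ((1 + 0.21)^3 − 1) × 100% ≈ 77.2%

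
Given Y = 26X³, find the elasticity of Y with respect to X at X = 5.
Elasticity = 3

Elasticity = (dY/dX) · (X/Y)

dY/dX = 78·X²
At X = 5: dY/dX = 1950, Y = 3250

Elasticity = 1950 · (5 / 3250) = 3

Interpretation: for a small percentage change in X, the percentage change in Y is approximately 3.00 times as large.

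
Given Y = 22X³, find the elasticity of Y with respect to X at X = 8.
Elasticity = 3

Elasticity = (dY/dX) · (X/Y)

dY/dX = 66·X²
At X = 8: dY/dX = 4224, Y = 11264

Elasticity = 4224 · (8 / 11264) = 3

Interpretation: for a small percentage change in X, the percentage change in Y is approximately 3.00 times as large.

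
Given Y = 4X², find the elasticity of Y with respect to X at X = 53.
Elasticity = 2

Elasticity = (dY/dX) · (X/Y)

dY/dX = 8·X
At X = 53: dY/dX = 424, Y = 11236

Elasticity = 424 · (53 / 11236) = 2

Interpretation: for a small percentage change in X, the percentage change in Y is approximately 2.00 times as large.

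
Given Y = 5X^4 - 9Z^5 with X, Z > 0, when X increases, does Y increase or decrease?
Y increases

Taking the partial derivative:
∂Y/∂X = 20X^3

∂Y/∂X = 20X^3 > 0 (assuming positive values)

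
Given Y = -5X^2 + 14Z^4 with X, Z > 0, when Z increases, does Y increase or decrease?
Y increases

Taking the partial derivative:
∂Y/∂Z = 56Z^3

∂Y/∂Z = 56Z^3 > 0 (assuming positive values)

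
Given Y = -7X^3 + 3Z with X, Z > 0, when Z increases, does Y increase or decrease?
Y increases

Taking the partial derivative:
∂Y/∂Z = 3

∂Y/∂Z = 3 > 0 (assuming positive values)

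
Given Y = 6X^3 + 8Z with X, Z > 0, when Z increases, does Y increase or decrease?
Y increases

Taking the partial derivative:
∂Y/∂Z = 8

∂Y/∂Z = 8 > 0 (assuming positive values)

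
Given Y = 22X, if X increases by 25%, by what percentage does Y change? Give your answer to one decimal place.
25.0%

For Y = 22X:
If X → X(1 + 0.25)
Then Y → Y · (1 + 0.25)^1
     = Y · 1.2500

Percentage change = ((1 + 0.25)^1 − 1) × 100% = 25.0%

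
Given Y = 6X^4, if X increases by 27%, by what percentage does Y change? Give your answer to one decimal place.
160.1%

For Y = 6X^4:
If X → X(1 + 0.27)
Then Y → Y · (1 + 0.27)^4
     ≈ Y · 2.6014

Percentage change = ((1 + 0.27)^4 − 1) × 100% ≈ 160.1%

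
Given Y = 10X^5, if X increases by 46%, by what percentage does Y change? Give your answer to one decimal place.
563.4%

For Y = 10X^5:
If X → X(1 + 0.46)
Then Y → Y · (1 + 0.46)^5
     ≈ Y · 6.6338

Percentage change = ((1 + 0.46)^5 − 1) × 100% ≈ 563.4%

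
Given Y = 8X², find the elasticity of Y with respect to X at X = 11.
Elasticity = 2

Elasticity = (dY/dX) · (X/Y)

dY/dX = 16·X
At X = 11: dY/dX = 176, Y = 968

Elasticity = 176 · (11 / 968) = 2

Interpretation: for a small percentage change in X, the percentage change in Y is approximately 2.00 times as large.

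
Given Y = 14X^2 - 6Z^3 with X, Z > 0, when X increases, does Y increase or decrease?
Y increases

Taking the partial derivative:
∂Y/∂X = 28X

∂Y/∂X = 28X > 0 (assuming positive values)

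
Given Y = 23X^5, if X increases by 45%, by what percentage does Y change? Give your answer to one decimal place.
541.0%

For Y = 23X^5:
If X → X(1 + 0.45)
Then Y → Y · (1 + 0.45)^5
     ≈ Y · 6.4097

Percentage change = ((1 + 0.45)^5 − 1) × 100% ≈ 541.0%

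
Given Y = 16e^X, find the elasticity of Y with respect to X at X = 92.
Elasticity = 92

Elasticity = (dY/dX) · (X/Y)

dY/dX = 16·e^X
At X = 92: dY/dX = 16·e^92, Y = 16·e^92

Elasticity = (16·e^92) · (92 / (16·e^92)) = 92

Interpretation: for a small percentage change in X, the percentage change in Y is approximately 92.00 times as large.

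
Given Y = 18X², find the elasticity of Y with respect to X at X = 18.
Elasticity = 2

Elasticity = (dY/dX) · (X/Y)

dY/dX = 36·X
At X = 18: dY/dX = 648, Y = 5832

Elasticity = 648 · (18 / 5832) = 2

Interpretation: for a small percentage change in X, the percentage change in Y is approximately 2.00 times as large.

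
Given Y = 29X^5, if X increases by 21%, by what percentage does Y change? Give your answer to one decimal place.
159.4%

For Y = 29X^5:
If X → X(1 + 0.21)
Then Y → Y · (1 + 0.21)^5
     ≈ Y · 2.5937

Percentage change = ((1 + 0.21)^5 − 1) × 100% ≈ 159.4%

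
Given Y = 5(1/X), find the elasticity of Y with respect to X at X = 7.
Elasticity = -1

Elasticity = (dY/dX) · (X/Y)

dY/dX = -5/X²
At X = 7: dY/dX = -5/49, Y = 5/7

Elasticity = (-5/49) · (7 / (5/7)) = -1

Interpretation: for a small percentage change in X, the percentage change in Y is approximately -1.00 times as large.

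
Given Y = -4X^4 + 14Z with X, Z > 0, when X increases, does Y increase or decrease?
Y decreases

Taking the partial derivative:
∂Y/∂X = -16X^3

∂Y/∂X = -16X^3 < 0 (assuming positive values)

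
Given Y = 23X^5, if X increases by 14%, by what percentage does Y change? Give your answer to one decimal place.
92.5%

For Y = 23X^5:
If X → X(1 + 0.14)
Then Y → Y · (1 + 0.14)^5
     ≈ Y · 1.9254

Percentage change = ((1 + 0.14)^5 − 1) × 100% ≈ 92.5%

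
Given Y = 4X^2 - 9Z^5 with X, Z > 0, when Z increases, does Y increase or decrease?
Y decreases

Taking the partial derivative:
∂Y/∂Z = -45Z^4

∂Y/∂Z = -45Z^4 < 0 (assuming positive values)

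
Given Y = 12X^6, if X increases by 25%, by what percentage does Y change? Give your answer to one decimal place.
281.5%

For Y = 12X^6:
If X → X(1 + 0.25)
Then Y → Y · (1 + 0.25)^6
     ≈ Y · 3.8147

Percentage change = ((1 + 0.25)^6 − 1) × 100% ≈ 281.5%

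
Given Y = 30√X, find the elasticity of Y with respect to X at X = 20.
Elasticity = 1/2

Elasticity = (dY/dX) · (X/Y)

dY/dX = 15/√X
At X = 20: dY/dX = 3·√5/2, Y = 60·√5

Elasticity = (3·√5/2) · (20 / (60·√5)) = 1/2

Interpretation: for a small percentage change in X, the percentage change in Y is approximately 0.50 times as large.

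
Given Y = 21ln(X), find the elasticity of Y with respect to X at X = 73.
Elasticity = 1/ln(73) ≈ 0.2331

Elasticity = (dY/dX) · (X/Y)

dY/dX = 21/X
At X = 73: dY/dX = 21/73, Y = 21·ln(73)

Elasticity = (21/73) · (73 / (21·ln(73))) = 1/ln(73) ≈ 0.2331

Interpretation: for a small percentage change in X, the percentage change in Y is approximately 0.23 times as large.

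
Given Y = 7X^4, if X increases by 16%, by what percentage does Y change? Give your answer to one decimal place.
81.1%

For Y = 7X^4:
If X → X(1 + 0.16)
Then Y → Y · (1 + 0.16)^4
     ≈ Y · 1.8106

Percentage change = ((1 + 0.16)^4 − 1) × 100% ≈ 81.1%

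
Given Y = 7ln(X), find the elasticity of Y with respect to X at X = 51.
Elasticity = 1/ln(51) ≈ 0.2543

Elasticity = (dY/dX) · (X/Y)

dY/dX = 7/X
At X = 51: dY/dX = 7/51, Y = 7·ln(51)

Elasticity = (7/51) · (51 / (7·ln(51))) = 1/ln(51) ≈ 0.2543

Interpretation: for a small percentage change in X, the percentage change in Y is approximately 0.25 times as large.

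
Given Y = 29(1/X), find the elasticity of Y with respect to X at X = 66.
Elasticity = -1

Elasticity = (dY/dX) · (X/Y)

dY/dX = -29/X²
At X = 66: dY/dX = -29/4356, Y = 29/66

Elasticity = (-29/4356) · (66 / (29/66)) = -1

Interpretation: for a small percentage change in X, the percentage change in Y is approximately -1.00 times as large.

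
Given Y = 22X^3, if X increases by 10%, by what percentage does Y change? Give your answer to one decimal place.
33.1%

For Y = 22X^3:
If X → X(1 + 0.1)
Then Y → Y · (1 + 0.1)^3
     = Y · 1.3310

Percentage change = ((1 + 0.1)^3 − 1) × 100% = 33.1%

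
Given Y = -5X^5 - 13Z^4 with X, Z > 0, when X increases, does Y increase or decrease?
Y decreases

Taking the partial derivative:
∂Y/∂X = -25X^4

∂Y/∂X = -25X^4 < 0 (assuming positive values)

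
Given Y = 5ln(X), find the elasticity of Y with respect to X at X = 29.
Elasticity = 1/ln(29) ≈ 0.2970

Elasticity = (dY/dX) · (X/Y)

dY/dX = 5/X
At X = 29: dY/dX = 5/29, Y = 5·ln(29)

Elasticity = (5/29) · (29 / (5·ln(29))) = 1/ln(29) ≈ 0.2970

Interpretation: for a small percentage change in X, the percentage change in Y is approximately 0.30 times as large.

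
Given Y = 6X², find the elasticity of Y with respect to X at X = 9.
Elasticity = 2

Elasticity = (dY/dX) · (X/Y)

dY/dX = 12·X
At X = 9: dY/dX = 108, Y = 486

Elasticity = 108 · (9 / 486) = 2

Interpretation: for a small percentage change in X, the percentage change in Y is approximately 2.00 times as large.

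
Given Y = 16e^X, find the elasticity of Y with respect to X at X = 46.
Elasticity = 46

Elasticity = (dY/dX) · (X/Y)

dY/dX = 16·e^X
At X = 46: dY/dX = 16·e^46, Y = 16·e^46

Elasticity = (16·e^46) · (46 / (16·e^46)) = 46

Interpretation: for a small percentage change in X, the percentage change in Y is approximately 46.00 times as large.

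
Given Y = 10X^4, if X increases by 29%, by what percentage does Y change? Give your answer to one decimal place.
176.9%

For Y = 10X^4:
If X → X(1 + 0.29)
Then Y → Y · (1 + 0.29)^4
     ≈ Y · 2.7692

Percentage change = ((1 + 0.29)^4 − 1) × 100% ≈ 176.9%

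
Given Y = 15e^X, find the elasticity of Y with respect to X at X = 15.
Elasticity = 15

Elasticity = (dY/dX) · (X/Y)

dY/dX = 15·e^X
At X = 15: dY/dX = 15·e^15, Y = 15·e^15

Elasticity = (15·e^15) · (15 / (15·e^15)) = 15

Interpretation: for a small percentage change in X, the percentage change in Y is approximately 15.00 times as large.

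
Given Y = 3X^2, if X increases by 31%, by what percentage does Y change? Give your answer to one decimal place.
71.6%

For Y = 3X^2:
If X → X(1 + 0.31)
Then Y → Y · (1 + 0.31)^2
     = Y · 1.7161

Percentage change = ((1 + 0.31)^2 − 1) × 100% ≈ 71.6%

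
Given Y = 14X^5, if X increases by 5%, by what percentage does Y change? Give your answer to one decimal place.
27.6%

For Y = 14X^5:
If X → X(1 + 0.05)
Then Y → Y · (1 + 0.05)^5
     ≈ Y · 1.2763

Percentage change = ((1 + 0.05)^5 − 1) × 100% ≈ 27.6%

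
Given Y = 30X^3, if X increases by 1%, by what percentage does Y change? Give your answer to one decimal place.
3.0%

For Y = 30X^3:
If X → X(1 + 0.01)
Then Y → Y · (1 + 0.01)^3
     ≈ Y · 1.0303

Percentage change = ((1 + 0.01)^3 − 1) × 100% ≈ 3.0%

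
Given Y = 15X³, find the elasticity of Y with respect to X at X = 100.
Elasticity = 3

Elasticity = (dY/dX) · (X/Y)

dY/dX = 45·X²
At X = 100: dY/dX = 450000, Y = 15000000

Elasticity = 450000 · (100 / 15000000) = 3

Interpretation: for a small percentage change in X, the percentage change in Y is approximately 3.00 times as large.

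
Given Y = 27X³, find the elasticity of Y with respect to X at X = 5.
Elasticity = 3

Elasticity = (dY/dX) · (X/Y)

dY/dX = 81·X²
At X = 5: dY/dX = 2025, Y = 3375

Elasticity = 2025 · (5 / 3375) = 3

Interpretation: for a small percentage change in X, the percentage change in Y is approximately 3.00 times as large.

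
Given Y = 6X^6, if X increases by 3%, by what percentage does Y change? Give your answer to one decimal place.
19.4%

For Y = 6X^6:
If X → X(1 + 0.03)
Then Y → Y · (1 + 0.03)^6
     ≈ Y · 1.1941

Percentage change = ((1 + 0.03)^6 − 1) × 100% ≈ 19.4%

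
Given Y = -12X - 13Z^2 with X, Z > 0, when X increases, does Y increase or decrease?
Y decreases

Taking the partial derivative:
∂Y/∂X = -12

∂Y/∂X = -12 < 0 (assuming positive values)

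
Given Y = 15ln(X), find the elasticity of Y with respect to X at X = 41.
Elasticity = 1/ln(41) ≈ 0.2693

Elasticity = (dY/dX) · (X/Y)

dY/dX = 15/X
At X = 41: dY/dX = 15/41, Y = 15·ln(41)

Elasticity = (15/41) · (41 / (15·ln(41))) = 1/ln(41) ≈ 0.2693

Interpretation: for a small percentage change in X, the percentage change in Y is approximately 0.27 times as large.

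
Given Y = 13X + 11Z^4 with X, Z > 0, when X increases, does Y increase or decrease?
Y increases

Taking the partial derivative:
∂Y/∂X = 13

∂Y/∂X = 13 > 0 (assuming positive values)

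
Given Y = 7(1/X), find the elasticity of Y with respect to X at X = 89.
Elasticity = -1

Elasticity = (dY/dX) · (X/Y)

dY/dX = -7/X²
At X = 89: dY/dX = -7/7921, Y = 7/89

Elasticity = (-7/7921) · (89 / (7/89)) = -1

Interpretation: for a small percentage change in X, the percentage change in Y is approximately -1.00 times as large.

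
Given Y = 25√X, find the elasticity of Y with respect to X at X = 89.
Elasticity = 1/2

Elasticity = (dY/dX) · (X/Y)

dY/dX = 25/(2·√X)
At X = 89: dY/dX = 25·√89/178, Y = 25·√89

Elasticity = (25·√89/178) · (89 / (25·√89)) = 1/2

Interpretation: for a small percentage change in X, the percentage change in Y is approximately 0.50 times as large.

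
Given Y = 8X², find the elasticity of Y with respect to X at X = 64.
Elasticity = 2

Elasticity = (dY/dX) · (X/Y)

dY/dX = 16·X
At X = 64: dY/dX = 1024, Y = 32768

Elasticity = 1024 · (64 / 32768) = 2

Interpretation: for a small percentage change in X, the percentage change in Y is approximately 2.00 times as large.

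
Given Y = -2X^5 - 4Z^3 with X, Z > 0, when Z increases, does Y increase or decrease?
Y decreases

Taking the partial derivative:
∂Y/∂Z = -12Z^2

∂Y/∂Z = -12Z^2 < 0 (assuming positive values)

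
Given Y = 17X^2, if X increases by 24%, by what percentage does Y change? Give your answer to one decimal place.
53.8%

For Y = 17X^2:
If X → X(1 + 0.24)
Then Y → Y · (1 + 0.24)^2
     = Y · 1.5376

Percentage change = ((1 + 0.24)^2 − 1) × 100% ≈ 53.8%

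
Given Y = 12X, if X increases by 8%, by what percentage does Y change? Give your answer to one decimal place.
8.0%

For Y = 12X:
If X → X(1 + 0.08)
Then Y → Y · (1 + 0.08)^1
     = Y · 1.0800

Percentage change = ((1 + 0.08)^1 − 1) × 100% = 8.0%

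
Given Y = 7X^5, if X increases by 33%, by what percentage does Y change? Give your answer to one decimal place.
316.2%

For Y = 7X^5:
If X → X(1 + 0.33)
Then Y → Y · (1 + 0.33)^5
     ≈ Y · 4.1616

Percentage change = ((1 + 0.33)^5 − 1) × 100% ≈ 316.2%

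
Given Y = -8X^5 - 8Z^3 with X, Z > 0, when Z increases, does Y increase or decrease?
Y decreases

Taking the partial derivative:
∂Y/∂Z = -24Z^2

∂Y/∂Z = -24Z^2 < 0 (assuming positive values)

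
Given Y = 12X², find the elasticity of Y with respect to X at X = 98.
Elasticity = 2

Elasticity = (dY/dX) · (X/Y)

dY/dX = 24·X
At X = 98: dY/dX = 2352, Y = 115248

Elasticity = 2352 · (98 / 115248) = 2

Interpretation: for a small percentage change in X, the percentage change in Y is approximately 2.00 times as large.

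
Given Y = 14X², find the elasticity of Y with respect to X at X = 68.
Elasticity = 2

Elasticity = (dY/dX) · (X/Y)

dY/dX = 28·X
At X = 68: dY/dX = 1904, Y = 64736

Elasticity = 1904 · (68 / 64736) = 2

Interpretation: for a small percentage change in X, the percentage change in Y is approximately 2.00 times as large.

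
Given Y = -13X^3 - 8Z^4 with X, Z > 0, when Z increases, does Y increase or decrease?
Y decreases

Taking the partial derivative:
∂Y/∂Z = -32Z^3

∂Y/∂Z = -32Z^3 < 0 (assuming positive values)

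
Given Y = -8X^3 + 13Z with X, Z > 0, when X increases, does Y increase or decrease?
Y decreases

Taking the partial derivative:
∂Y/∂X = -24X^2

∂Y/∂X = -24X^2 < 0 (assuming positive values)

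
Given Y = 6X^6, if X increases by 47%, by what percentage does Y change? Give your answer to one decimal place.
909.0%

For Y = 6X^6:
If X → X(1 + 0.47)
Then Y → Y · (1 + 0.47)^6
     ≈ Y · 10.0903

Percentage change = ((1 + 0.47)^6 − 1) × 100% ≈ 909.0%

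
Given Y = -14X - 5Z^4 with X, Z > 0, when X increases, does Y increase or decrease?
Y decreases

Taking the partial derivative:
∂Y/∂X = -14

∂Y/∂X = -14 < 0 (assuming positive values)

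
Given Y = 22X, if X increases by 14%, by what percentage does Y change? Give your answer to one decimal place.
14.0%

For Y = 22X:
If X → X(1 + 0.14)
Then Y → Y · (1 + 0.14)^1
     = Y · 1.1400

Percentage change = ((1 + 0.14)^1 − 1) × 100% = 14.0%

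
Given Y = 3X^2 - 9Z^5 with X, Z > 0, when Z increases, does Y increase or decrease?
Y decreases

Taking the partial derivative:
∂Y/∂Z = -45Z^4

∂Y/∂Z = -45Z^4 < 0 (assuming positive values)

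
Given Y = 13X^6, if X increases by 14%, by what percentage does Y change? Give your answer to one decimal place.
119.5%

For Y = 13X^6:
If X → X(1 + 0.14)
Then Y → Y · (1 + 0.14)^6
     ≈ Y · 2.1950

Percentage change = ((1 + 0.14)^6 − 1) × 100% ≈ 119.5%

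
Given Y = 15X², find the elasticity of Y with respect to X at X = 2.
Elasticity = 2

Elasticity = (dY/dX) · (X/Y)

dY/dX = 30·X
At X = 2: dY/dX = 60, Y = 60

Elasticity = 60 · (2 / 60) = 2

Interpretation: for a small percentage change in X, the percentage change in Y is approximately 2.00 times as large.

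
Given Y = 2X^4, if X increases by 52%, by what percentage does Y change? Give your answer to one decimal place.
433.8%

For Y = 2X^4:
If X → X(1 + 0.52)
Then Y → Y · (1 + 0.52)^4
     ≈ Y · 5.3379

Percentage change = ((1 + 0.52)^4 − 1) × 100% ≈ 433.8%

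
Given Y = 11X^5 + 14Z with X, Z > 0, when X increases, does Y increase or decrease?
Y increases

Taking the partial derivative:
∂Y/∂X = 55X^4

∂Y/∂X = 55X^4 > 0 (assuming positive values)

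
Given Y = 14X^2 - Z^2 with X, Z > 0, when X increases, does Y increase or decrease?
Y increases

Taking the partial derivative:
∂Y/∂X = 28X

∂Y/∂X = 28X > 0 (assuming positive values)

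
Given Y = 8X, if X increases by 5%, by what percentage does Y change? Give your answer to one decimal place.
5.0%

For Y = 8X:
If X → X(1 + 0.05)
Then Y → Y · (1 + 0.05)^1
     = Y · 1.0500

Percentage change = ((1 + 0.05)^1 − 1) × 100% = 5.0%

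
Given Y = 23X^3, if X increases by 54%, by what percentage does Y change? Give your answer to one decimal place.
265.2%

For Y = 23X^3:
If X → X(1 + 0.54)
Then Y → Y · (1 + 0.54)^3
     ≈ Y · 3.6523

Percentage change = ((1 + 0.54)^3 − 1) × 100% ≈ 265.2%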